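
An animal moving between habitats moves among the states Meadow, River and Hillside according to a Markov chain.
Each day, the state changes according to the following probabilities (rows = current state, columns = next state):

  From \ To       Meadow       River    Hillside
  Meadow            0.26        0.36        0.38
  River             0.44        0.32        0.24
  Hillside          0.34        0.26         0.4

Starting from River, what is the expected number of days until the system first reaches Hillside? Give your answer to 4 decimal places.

3.4223

Let t(s) be the expected number of days to first reach Hillside from state s, with t(Hillside) = 0. Conditioning on the first day:
t(Meadow) = 1 + 0.26·t(Meadow) + 0.36·t(River)
t(River) = 1 + 0.44·t(Meadow) + 0.32·t(River)
Solving: t(Meadow) = 3.0162, t(River) = 3.4223.
Expected days from River to Hillside: 3.4223.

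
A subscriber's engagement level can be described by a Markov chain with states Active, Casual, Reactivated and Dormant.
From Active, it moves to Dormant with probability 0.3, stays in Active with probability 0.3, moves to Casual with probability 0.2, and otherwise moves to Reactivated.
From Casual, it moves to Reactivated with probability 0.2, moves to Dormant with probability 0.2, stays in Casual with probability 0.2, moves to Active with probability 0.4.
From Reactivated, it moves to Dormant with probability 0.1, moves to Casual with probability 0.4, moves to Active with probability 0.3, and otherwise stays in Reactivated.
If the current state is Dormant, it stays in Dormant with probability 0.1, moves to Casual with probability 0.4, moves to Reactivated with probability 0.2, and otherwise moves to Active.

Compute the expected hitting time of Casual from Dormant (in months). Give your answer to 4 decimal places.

Let t(s) be the expected number of months to first reach Casual from state s, with t(Casual) = 0. Conditioning on the first month:
t(Active) = 1 + 0.3·t(Active) + 0.2·t(Reactivated) + 0.3·t(Dormant)
t(Reactivated) = 1 + 0.3·t(Active) + 0.2·t(Reactivated) + 0.1·t(Dormant)
t(Dormant) = 1 + 0.3·t(Active) + 0.2·t(Reactivated) + 0.1·t(Dormant)
Solving: t(Active) = 3.5294, t(Reactivated) = 2.9412, t(Dormant) = 2.9412.
Expected months from Dormant to Casual: 2.9412.

2.9412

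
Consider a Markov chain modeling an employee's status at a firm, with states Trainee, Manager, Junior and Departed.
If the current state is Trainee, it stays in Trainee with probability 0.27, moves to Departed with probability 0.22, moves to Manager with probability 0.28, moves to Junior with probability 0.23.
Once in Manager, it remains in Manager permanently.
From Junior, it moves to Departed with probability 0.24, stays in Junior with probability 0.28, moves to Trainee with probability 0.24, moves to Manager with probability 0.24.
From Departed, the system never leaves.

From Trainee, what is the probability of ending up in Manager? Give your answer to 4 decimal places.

Let h(s) be the probability of absorption at Manager starting from transient state s. Then h(Manager) = 1 and h(Departed) = 0. By first-step analysis:
h(Trainee) = 0.27·h(Trainee) + 0.28·1 + 0.23·h(Junior) + 0.22·0
h(Junior) = 0.24·h(Trainee) + 0.24·1 + 0.28·h(Junior) + 0.24·0
Solving: h(Trainee) = 0.5459, h(Junior) = 0.5153.
Starting from Trainee, the probability is 0.5459.

0.5459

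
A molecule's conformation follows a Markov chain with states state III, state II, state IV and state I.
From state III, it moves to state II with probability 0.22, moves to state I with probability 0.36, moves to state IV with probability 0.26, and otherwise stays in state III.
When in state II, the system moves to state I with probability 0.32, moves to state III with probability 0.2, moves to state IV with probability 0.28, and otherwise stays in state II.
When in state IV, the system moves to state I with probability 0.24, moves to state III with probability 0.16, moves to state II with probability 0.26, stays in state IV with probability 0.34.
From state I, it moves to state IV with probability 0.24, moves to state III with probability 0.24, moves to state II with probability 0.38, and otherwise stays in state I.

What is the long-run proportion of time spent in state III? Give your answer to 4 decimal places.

0.1914

Let the stationary distribution be π with π = πP and π_1 + π_2 + π_3 + π_4 = 1.
π_1 = 0.16·π_1 + 0.2·π_2 + 0.16·π_3 + 0.24·π_4
π_2 = 0.22·π_1 + 0.2·π_2 + 0.26·π_3 + 0.38·π_4
π_3 = 0.26·π_1 + 0.28·π_2 + 0.34·π_3 + 0.24·π_4
Solving with the normalization constraint gives π = (0.1914, 0.2673, 0.2828, 0.2585).
So the stationary probability of state III is 0.1914.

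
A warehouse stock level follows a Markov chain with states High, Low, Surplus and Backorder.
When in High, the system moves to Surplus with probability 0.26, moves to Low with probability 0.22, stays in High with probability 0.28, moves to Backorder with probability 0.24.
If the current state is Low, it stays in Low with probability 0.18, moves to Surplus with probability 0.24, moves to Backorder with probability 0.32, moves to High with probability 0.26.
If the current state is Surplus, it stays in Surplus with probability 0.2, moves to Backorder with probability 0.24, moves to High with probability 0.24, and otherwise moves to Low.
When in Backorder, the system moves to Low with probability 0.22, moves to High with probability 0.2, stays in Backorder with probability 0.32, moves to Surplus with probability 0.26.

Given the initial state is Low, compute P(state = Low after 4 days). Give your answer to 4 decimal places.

Propagate the distribution vector 4 days from Low.
After 0 days: (0.0000, 1.0000, 0.0000, 0.0000)
After 1 day: (0.2600, 0.1800, 0.2400, 0.3200)
After 2 days: (0.2412, 0.2368, 0.2420, 0.2800)
After 3 days: (0.2432, 0.2347, 0.2407, 0.2813)
After 4 days: (0.2432, 0.2347, 0.2409, 0.2813)
P(in Low after 4 days) = 0.2347

0.2347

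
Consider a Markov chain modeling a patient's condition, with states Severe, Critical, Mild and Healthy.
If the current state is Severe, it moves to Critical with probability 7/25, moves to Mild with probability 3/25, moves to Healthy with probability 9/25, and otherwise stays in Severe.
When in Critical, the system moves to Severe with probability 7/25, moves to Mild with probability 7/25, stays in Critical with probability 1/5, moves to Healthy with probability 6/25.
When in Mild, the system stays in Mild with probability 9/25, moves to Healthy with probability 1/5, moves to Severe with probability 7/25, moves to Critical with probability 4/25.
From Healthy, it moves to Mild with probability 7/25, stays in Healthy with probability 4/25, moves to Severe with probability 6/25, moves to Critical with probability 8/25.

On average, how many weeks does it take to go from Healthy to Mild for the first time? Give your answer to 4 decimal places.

Let t(s) be the expected number of weeks to first reach Mild from state s, with t(Mild) = 0. Conditioning on the first week:
t(Severe) = 1 + 0.24·t(Severe) + 0.28·t(Critical) + 0.36·t(Healthy)
t(Critical) = 1 + 0.28·t(Severe) + 0.2·t(Critical) + 0.24·t(Healthy)
t(Healthy) = 1 + 0.24·t(Severe) + 0.32·t(Critical) + 0.16·t(Healthy)
Solving: t(Severe) = 4.8358, t(Critical) = 4.1934, t(Healthy) = 4.1696.
Expected weeks from Healthy to Mild: 4.1696.

4.1696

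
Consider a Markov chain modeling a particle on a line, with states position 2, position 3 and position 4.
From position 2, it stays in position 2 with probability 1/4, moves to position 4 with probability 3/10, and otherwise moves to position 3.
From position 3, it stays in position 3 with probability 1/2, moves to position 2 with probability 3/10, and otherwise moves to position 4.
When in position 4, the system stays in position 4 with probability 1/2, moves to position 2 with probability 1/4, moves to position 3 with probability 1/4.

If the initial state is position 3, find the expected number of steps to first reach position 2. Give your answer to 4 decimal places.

3.5000

Let t(s) be the expected number of steps to first reach position 2 from state s, with t(position 2) = 0. Conditioning on the first step:
t(position 3) = 1 + 0.5·t(position 3) + 0.2·t(position 4)
t(position 4) = 1 + 0.25·t(position 3) + 0.5·t(position 4)
Solving: t(position 3) = 3.5000, t(position 4) = 3.7500.
Expected steps from position 3 to position 2: 3.5000.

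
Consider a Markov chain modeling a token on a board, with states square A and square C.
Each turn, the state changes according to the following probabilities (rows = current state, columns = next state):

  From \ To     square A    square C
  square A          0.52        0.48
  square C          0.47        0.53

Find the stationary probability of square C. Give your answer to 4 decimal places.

0.5053

Let the stationary distribution be π with π = πP and π_1 + π_2 = 1.
π_1 = 0.52·π_1 + 0.47·π_2
Solving with the normalization constraint gives π = (0.4947, 0.5053).
So the stationary probability of square C is 0.5053.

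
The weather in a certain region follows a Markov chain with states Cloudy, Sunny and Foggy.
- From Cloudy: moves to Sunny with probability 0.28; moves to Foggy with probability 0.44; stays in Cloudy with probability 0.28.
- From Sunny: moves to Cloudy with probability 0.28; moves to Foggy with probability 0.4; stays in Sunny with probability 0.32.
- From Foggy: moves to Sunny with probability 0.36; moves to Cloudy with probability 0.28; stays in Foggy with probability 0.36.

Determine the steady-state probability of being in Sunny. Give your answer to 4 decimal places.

Let the stationary distribution be π with π = πP and π_1 + π_2 + π_3 = 1.
π_1 = 0.28·π_1 + 0.28·π_2 + 0.28·π_3
π_2 = 0.28·π_1 + 0.32·π_2 + 0.36·π_3
Solving with the normalization constraint gives π = (0.2800, 0.3246, 0.3954).
So the stationary probability of Sunny is 0.3246.

0.3246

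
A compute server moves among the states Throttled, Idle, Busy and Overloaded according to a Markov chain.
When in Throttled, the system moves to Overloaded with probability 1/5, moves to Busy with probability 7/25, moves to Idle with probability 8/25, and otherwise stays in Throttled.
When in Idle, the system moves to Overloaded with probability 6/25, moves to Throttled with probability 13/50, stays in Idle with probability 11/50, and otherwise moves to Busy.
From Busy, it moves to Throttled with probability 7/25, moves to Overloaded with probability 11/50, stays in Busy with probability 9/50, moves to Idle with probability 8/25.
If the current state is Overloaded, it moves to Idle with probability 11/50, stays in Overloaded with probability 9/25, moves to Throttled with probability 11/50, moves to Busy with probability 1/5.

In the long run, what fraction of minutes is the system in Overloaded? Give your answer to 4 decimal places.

0.2565

Let the stationary distribution be π with π = πP and π_1 + π_2 + π_3 + π_4 = 1.
π_1 = 0.2·π_1 + 0.26·π_2 + 0.28·π_3 + 0.22·π_4
π_2 = 0.32·π_1 + 0.22·π_2 + 0.32·π_3 + 0.22·π_4
π_3 = 0.28·π_1 + 0.28·π_2 + 0.18·π_3 + 0.2·π_4
Solving with the normalization constraint gives π = (0.2401, 0.2676, 0.2359, 0.2565).
So the stationary probability of Overloaded is 0.2565.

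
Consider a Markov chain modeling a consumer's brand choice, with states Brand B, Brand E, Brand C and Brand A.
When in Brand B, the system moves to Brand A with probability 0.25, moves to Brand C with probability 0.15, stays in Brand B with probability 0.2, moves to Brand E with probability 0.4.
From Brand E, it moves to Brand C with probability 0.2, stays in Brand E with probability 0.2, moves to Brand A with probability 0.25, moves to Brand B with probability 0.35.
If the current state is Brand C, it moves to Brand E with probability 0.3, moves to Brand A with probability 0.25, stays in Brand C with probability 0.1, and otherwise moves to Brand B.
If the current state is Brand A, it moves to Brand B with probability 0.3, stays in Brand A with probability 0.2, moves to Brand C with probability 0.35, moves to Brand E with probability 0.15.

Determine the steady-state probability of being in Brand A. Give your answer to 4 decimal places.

Let the stationary distribution be π with π = πP and π_1 + π_2 + π_3 + π_4 = 1.
π_1 = 0.2·π_1 + 0.35·π_2 + 0.35·π_3 + 0.3·π_4
π_2 = 0.4·π_1 + 0.2·π_2 + 0.3·π_3 + 0.15·π_4
π_3 = 0.15·π_1 + 0.2·π_2 + 0.1·π_3 + 0.35·π_4
Solving with the normalization constraint gives π = (0.2940, 0.2670, 0.2009, 0.2381).
So the stationary probability of Brand A is 0.2381.

0.2381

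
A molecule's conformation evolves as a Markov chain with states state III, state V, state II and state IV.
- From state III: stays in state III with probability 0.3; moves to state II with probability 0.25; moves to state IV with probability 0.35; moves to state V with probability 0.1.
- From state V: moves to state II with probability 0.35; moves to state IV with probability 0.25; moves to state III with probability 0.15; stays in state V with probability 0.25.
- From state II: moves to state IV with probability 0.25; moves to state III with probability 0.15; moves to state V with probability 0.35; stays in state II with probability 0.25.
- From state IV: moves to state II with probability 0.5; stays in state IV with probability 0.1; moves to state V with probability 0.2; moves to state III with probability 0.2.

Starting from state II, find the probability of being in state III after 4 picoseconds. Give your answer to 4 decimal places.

0.1901

Propagate the distribution vector 4 picoseconds from state II.
After 0 picoseconds: (0.0000, 0.0000, 1.0000, 0.0000)
After 1 picosecond: (0.1500, 0.3500, 0.2500, 0.2500)
After 2 picoseconds: (0.1850, 0.2400, 0.3475, 0.2275)
After 3 picoseconds: (0.1891, 0.2456, 0.3309, 0.2344)
After 4 picoseconds: (0.1901, 0.2430, 0.3332, 0.2338)
P(in state III after 4 picoseconds) = 0.1901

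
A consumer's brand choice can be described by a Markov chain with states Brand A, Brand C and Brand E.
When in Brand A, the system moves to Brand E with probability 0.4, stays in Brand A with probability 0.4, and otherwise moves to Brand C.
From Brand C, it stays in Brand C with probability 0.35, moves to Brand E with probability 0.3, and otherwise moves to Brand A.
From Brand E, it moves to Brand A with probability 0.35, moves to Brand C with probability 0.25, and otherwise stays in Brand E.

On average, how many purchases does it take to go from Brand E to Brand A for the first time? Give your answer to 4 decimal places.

Let t(s) be the expected number of purchases to first reach Brand A from state s, with t(Brand A) = 0. Conditioning on the first purchase:
t(Brand C) = 1 + 0.35·t(Brand C) + 0.3·t(Brand E)
t(Brand E) = 1 + 0.25·t(Brand C) + 0.4·t(Brand E)
Solving: t(Brand C) = 2.8571, t(Brand E) = 2.8571.
Expected purchases from Brand E to Brand A: 2.8571.

2.8571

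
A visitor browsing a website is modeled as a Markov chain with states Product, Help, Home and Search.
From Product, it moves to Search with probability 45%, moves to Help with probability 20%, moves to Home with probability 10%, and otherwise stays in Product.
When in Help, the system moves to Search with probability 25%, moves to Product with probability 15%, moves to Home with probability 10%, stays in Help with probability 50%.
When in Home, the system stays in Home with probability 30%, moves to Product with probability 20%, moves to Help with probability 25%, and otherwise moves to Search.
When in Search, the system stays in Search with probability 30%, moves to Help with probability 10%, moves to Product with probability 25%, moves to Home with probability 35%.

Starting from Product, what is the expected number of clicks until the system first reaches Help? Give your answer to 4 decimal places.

Let t(s) be the expected number of clicks to first reach Help from state s, with t(Help) = 0. Conditioning on the first click:
t(Product) = 1 + 0.25·t(Product) + 0.1·t(Home) + 0.45·t(Search)
t(Home) = 1 + 0.2·t(Product) + 0.3·t(Home) + 0.25·t(Search)
t(Search) = 1 + 0.25·t(Product) + 0.35·t(Home) + 0.3·t(Search)
Solving: t(Product) = 5.6601, t(Home) = 5.2079, t(Search) = 6.0540.
Expected clicks from Product to Help: 5.6601.

5.6601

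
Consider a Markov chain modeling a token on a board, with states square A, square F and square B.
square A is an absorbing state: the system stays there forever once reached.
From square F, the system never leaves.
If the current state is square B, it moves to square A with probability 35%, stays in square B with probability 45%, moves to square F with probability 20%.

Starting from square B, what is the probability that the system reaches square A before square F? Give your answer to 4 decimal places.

Let h(s) be the probability of absorption at square A starting from transient state s. Then h(square A) = 1 and h(square F) = 0. By first-step analysis:
h(square B) = 0.35·1 + 0.2·0 + 0.45·h(square B)
Solving: h(square B) = 0.6364.
Starting from square B, the probability is 0.6364.

0.6364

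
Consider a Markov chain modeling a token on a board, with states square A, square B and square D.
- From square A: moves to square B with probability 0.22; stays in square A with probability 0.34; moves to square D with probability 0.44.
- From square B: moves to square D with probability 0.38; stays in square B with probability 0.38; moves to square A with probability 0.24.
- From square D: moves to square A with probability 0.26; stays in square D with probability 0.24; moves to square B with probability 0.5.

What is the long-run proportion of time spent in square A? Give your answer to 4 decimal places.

0.2744

Let the stationary distribution be π with π = πP and π_1 + π_2 + π_3 = 1.
π_1 = 0.34·π_1 + 0.24·π_2 + 0.26·π_3
π_2 = 0.22·π_1 + 0.38·π_2 + 0.5·π_3
Solving with the normalization constraint gives π = (0.2744, 0.3778, 0.3478).
So the stationary probability of square A is 0.2744.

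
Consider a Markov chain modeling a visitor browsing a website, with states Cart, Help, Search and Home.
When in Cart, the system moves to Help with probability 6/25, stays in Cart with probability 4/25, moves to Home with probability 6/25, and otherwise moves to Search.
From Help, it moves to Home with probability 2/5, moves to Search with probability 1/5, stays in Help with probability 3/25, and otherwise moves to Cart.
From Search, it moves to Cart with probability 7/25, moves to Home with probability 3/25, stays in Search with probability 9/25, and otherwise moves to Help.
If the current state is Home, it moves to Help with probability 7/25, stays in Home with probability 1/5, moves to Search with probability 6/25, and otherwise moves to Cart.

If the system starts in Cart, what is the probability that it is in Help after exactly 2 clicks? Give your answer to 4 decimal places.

Propagate the distribution vector 2 clicks from Cart.
After 0 clicks: (1.0000, 0.0000, 0.0000, 0.0000)
After 1 click: (0.1600, 0.2400, 0.3600, 0.2400)
After 2 clicks: (0.2608, 0.2208, 0.2928, 0.2256)
P(in Help after 2 clicks) = 0.2208

0.2208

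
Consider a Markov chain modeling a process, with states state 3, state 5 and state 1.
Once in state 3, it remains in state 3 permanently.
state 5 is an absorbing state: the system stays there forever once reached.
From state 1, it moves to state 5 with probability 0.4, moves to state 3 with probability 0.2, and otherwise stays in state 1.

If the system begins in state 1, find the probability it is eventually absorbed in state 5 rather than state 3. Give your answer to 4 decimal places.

Let h(s) be the probability of absorption at state 5 starting from transient state s. Then h(state 5) = 1 and h(state 3) = 0. By first-step analysis:
h(state 1) = 0.2·0 + 0.4·1 + 0.4·h(state 1)
Solving: h(state 1) = 0.6667.
Starting from state 1, the probability is 0.6667.

0.6667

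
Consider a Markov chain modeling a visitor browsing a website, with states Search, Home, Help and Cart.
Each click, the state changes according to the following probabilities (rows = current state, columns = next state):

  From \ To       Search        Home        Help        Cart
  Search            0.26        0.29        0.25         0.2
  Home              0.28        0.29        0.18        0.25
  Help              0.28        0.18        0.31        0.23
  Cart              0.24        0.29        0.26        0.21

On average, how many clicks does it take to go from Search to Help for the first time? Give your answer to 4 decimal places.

4.3128

Let t(s) be the expected number of clicks to first reach Help from state s, with t(Help) = 0. Conditioning on the first click:
t(Search) = 1 + 0.26·t(Search) + 0.29·t(Home) + 0.2·t(Cart)
t(Home) = 1 + 0.28·t(Search) + 0.29·t(Home) + 0.25·t(Cart)
t(Cart) = 1 + 0.24·t(Search) + 0.29·t(Home) + 0.21·t(Cart)
Solving: t(Search) = 4.3128, t(Home) = 4.6125, t(Cart) = 4.2693.
Expected clicks from Search to Help: 4.3128.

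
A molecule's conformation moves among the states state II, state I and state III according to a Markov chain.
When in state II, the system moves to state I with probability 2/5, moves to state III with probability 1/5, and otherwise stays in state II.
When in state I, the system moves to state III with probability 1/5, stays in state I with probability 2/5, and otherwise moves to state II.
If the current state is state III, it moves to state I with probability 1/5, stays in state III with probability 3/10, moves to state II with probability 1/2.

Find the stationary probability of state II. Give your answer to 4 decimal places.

0.4222

Let the stationary distribution be π with π = πP and π_1 + π_2 + π_3 = 1.
π_1 = 0.4·π_1 + 0.4·π_2 + 0.5·π_3
π_2 = 0.4·π_1 + 0.4·π_2 + 0.2·π_3
Solving with the normalization constraint gives π = (0.4222, 0.3556, 0.2222).
So the stationary probability of state II is 0.4222.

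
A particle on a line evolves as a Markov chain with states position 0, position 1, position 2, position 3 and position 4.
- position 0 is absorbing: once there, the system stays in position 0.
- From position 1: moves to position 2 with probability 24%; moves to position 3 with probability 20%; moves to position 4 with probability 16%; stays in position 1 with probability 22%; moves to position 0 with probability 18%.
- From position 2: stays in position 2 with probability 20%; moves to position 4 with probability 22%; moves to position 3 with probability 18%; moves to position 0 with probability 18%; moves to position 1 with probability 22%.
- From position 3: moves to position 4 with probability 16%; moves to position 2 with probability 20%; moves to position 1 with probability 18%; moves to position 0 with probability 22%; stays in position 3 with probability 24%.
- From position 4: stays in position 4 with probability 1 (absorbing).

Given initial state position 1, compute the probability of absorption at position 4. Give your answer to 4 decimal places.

Let h(s) be the probability of absorption at position 4 starting from transient state s. Then h(position 4) = 1 and h(position 0) = 0. By first-step analysis:
h(position 1) = 0.18·0 + 0.22·h(position 1) + 0.24·h(position 2) + 0.2·h(position 3) + 0.16·1
h(position 2) = 0.18·0 + 0.22·h(position 1) + 0.2·h(position 2) + 0.18·h(position 3) + 0.22·1
h(position 3) = 0.22·0 + 0.18·h(position 1) + 0.2·h(position 2) + 0.24·h(position 3) + 0.16·1
Solving: h(position 1) = 0.4796, h(position 2) = 0.5100, h(position 3) = 0.4583.
Starting from position 1, the probability is 0.4796.

0.4796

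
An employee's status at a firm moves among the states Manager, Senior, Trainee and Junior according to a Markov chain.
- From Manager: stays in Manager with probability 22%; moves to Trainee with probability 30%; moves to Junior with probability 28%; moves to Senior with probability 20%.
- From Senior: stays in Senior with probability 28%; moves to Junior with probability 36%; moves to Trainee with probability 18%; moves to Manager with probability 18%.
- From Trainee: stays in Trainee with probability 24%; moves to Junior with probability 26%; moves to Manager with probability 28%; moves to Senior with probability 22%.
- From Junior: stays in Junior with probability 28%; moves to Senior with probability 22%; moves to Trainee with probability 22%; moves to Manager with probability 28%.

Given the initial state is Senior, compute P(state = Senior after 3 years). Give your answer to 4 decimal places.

Propagate the distribution vector 3 years from Senior.
After 0 years: (0.0000, 1.0000, 0.0000, 0.0000)
After 1 year: (0.1800, 0.2800, 0.1800, 0.3600)
After 2 years: (0.2412, 0.2332, 0.2268, 0.2988)
After 3 years: (0.2422, 0.2292, 0.2345, 0.2941)
P(in Senior after 3 years) = 0.2292

0.2292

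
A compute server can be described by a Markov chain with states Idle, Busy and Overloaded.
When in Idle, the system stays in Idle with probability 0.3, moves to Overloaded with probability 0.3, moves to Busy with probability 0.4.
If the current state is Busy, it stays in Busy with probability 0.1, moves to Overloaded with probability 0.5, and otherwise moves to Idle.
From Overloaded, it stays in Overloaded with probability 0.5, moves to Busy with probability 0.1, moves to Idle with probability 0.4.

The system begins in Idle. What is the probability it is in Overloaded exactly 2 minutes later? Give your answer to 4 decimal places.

Sum over the intermediate state after 1 minute:
P = P(Idle→Idle)·P(Idle→Overloaded) + P(Idle→Busy)·P(Busy→Overloaded) + P(Idle→Overloaded)·P(Overloaded→Overloaded)
  = 0.3×0.3 + 0.4×0.5 + 0.3×0.5
  = 0.0900 + 0.2000 + 0.1500 = 0.4400

0.4400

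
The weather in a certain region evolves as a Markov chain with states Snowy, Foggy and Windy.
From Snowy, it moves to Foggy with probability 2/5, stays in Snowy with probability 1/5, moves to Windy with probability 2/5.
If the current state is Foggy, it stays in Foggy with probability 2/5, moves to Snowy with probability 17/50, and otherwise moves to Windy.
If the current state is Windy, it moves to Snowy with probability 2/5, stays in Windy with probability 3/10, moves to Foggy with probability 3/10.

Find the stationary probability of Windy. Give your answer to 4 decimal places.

0.3168

Let the stationary distribution be π with π = πP and π_1 + π_2 + π_3 = 1.
π_1 = 0.2·π_1 + 0.34·π_2 + 0.4·π_3
π_2 = 0.4·π_1 + 0.4·π_2 + 0.3·π_3
Solving with the normalization constraint gives π = (0.3149, 0.3683, 0.3168).
So the stationary probability of Windy is 0.3168.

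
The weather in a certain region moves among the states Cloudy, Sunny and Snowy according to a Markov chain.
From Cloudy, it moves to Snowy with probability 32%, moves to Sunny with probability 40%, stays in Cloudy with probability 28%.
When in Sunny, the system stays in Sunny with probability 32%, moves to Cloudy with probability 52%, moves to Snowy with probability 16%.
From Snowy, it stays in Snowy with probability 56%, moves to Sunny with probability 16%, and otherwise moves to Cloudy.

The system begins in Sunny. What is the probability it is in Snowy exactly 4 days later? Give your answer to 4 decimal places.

Propagate the distribution vector 4 days from Sunny.
After 0 days: (0.0000, 1.0000, 0.0000)
After 1 day: (0.5200, 0.3200, 0.1600)
After 2 days: (0.3568, 0.3360, 0.3072)
After 3 days: (0.3606, 0.2994, 0.3400)
After 4 days: (0.3519, 0.2945, 0.3537)
P(in Snowy after 4 days) = 0.3537

0.3537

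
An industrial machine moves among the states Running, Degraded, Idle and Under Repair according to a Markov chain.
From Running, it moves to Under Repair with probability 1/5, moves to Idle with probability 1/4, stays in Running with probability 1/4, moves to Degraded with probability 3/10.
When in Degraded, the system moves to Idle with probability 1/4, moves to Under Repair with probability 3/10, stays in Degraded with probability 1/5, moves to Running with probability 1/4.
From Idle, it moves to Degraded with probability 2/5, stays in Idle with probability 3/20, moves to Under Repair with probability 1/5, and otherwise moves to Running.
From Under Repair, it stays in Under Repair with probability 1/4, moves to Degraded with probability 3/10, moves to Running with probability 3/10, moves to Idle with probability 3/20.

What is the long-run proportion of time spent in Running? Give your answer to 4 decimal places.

Let the stationary distribution be π with π = πP and π_1 + π_2 + π_3 + π_4 = 1.
π_1 = 0.25·π_1 + 0.25·π_2 + 0.25·π_3 + 0.3·π_4
π_2 = 0.3·π_1 + 0.2·π_2 + 0.4·π_3 + 0.3·π_4
π_3 = 0.25·π_1 + 0.25·π_2 + 0.15·π_3 + 0.15·π_4
Solving with the normalization constraint gives π = (0.2621, 0.2914, 0.2053, 0.2412).
So the stationary probability of Running is 0.2621.

0.2621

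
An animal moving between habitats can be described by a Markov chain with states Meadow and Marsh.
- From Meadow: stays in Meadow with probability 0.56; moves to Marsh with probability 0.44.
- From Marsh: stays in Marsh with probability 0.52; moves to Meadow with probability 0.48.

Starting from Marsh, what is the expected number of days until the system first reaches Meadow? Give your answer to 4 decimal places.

2.0833

Let t(s) be the expected number of days to first reach Meadow from state s, with t(Meadow) = 0. Conditioning on the first day:
t(Marsh) = 1 + 0.52·t(Marsh)
Solving: t(Marsh) = 2.0833.
Expected days from Marsh to Meadow: 2.0833.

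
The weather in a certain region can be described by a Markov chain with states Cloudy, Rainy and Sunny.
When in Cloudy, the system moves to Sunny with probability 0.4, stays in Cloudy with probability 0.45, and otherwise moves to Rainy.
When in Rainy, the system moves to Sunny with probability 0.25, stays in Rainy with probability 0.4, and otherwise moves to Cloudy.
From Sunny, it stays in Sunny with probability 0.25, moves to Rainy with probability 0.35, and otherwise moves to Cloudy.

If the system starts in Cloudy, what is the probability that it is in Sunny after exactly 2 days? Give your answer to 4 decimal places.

Sum over the intermediate state after 1 day:
P = P(Cloudy→Cloudy)·P(Cloudy→Sunny) + P(Cloudy→Rainy)·P(Rainy→Sunny) + P(Cloudy→Sunny)·P(Sunny→Sunny)
  = 0.45×0.4 + 0.15×0.25 + 0.4×0.25
  = 0.1800 + 0.0375 + 0.1000 = 0.3175

0.3175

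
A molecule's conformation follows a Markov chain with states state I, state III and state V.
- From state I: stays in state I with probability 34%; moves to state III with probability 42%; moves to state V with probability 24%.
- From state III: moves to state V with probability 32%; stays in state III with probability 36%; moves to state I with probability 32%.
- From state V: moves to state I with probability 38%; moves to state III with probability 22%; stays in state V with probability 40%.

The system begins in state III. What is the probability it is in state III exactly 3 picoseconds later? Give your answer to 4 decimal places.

Propagate the distribution vector 3 picoseconds from state III.
After 0 picoseconds: (0.0000, 1.0000, 0.0000)
After 1 picosecond: (0.3200, 0.3600, 0.3200)
After 2 picoseconds: (0.3456, 0.3344, 0.3200)
After 3 picoseconds: (0.3461, 0.3359, 0.3180)
P(in state III after 3 picoseconds) = 0.3359

0.3359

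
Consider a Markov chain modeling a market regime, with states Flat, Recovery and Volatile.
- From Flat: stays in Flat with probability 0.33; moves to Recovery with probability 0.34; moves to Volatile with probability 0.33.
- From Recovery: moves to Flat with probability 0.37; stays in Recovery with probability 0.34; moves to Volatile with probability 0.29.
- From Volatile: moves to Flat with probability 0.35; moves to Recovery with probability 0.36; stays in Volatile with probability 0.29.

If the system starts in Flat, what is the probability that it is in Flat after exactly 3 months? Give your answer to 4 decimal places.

Propagate the distribution vector 3 months from Flat.
After 0 months: (1.0000, 0.0000, 0.0000)
After 1 month: (0.3300, 0.3400, 0.3300)
After 2 months: (0.3502, 0.3466, 0.3032)
After 3 months: (0.3499, 0.3461, 0.3040)
P(in Flat after 3 months) = 0.3499

0.3499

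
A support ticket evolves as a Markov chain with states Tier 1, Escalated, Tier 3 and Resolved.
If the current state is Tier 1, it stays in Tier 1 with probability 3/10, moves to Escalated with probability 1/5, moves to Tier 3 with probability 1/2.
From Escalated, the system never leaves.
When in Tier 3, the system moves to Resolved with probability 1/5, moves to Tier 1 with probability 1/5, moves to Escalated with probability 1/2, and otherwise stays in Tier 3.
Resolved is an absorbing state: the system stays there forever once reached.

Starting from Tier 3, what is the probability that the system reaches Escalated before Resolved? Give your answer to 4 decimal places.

0.7358

Let h(s) be the probability of absorption at Escalated starting from transient state s. Then h(Escalated) = 1 and h(Resolved) = 0. By first-step analysis:
h(Tier 1) = 0.3·h(Tier 1) + 0.2·1 + 0.5·h(Tier 3)
h(Tier 3) = 0.2·h(Tier 1) + 0.5·1 + 0.1·h(Tier 3) + 0.2·0
Solving: h(Tier 1) = 0.8113, h(Tier 3) = 0.7358.
Starting from Tier 3, the probability is 0.7358.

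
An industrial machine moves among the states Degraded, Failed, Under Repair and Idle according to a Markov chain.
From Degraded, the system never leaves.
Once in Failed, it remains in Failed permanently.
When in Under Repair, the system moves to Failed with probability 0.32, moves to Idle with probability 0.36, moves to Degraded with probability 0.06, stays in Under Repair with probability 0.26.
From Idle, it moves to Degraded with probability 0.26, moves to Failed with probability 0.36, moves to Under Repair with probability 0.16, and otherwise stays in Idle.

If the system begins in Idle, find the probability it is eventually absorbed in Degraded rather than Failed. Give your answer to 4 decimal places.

Let h(s) be the probability of absorption at Degraded starting from transient state s. Then h(Degraded) = 1 and h(Failed) = 0. By first-step analysis:
h(Under Repair) = 0.06·1 + 0.32·0 + 0.26·h(Under Repair) + 0.36·h(Idle)
h(Idle) = 0.26·1 + 0.36·0 + 0.16·h(Under Repair) + 0.22·h(Idle)
Solving: h(Under Repair) = 0.2702, h(Idle) = 0.3888.
Starting from Idle, the probability is 0.3888.

0.3888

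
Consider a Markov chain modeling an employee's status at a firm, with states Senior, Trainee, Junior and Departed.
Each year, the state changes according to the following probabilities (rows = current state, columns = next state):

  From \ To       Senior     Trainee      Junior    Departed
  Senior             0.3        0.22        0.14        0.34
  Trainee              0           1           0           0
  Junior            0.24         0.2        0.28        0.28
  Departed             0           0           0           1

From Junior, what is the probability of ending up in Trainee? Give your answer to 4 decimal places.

Let h(s) be the probability of absorption at Trainee starting from transient state s. Then h(Trainee) = 1 and h(Departed) = 0. By first-step analysis:
h(Senior) = 0.3·h(Senior) + 0.22·1 + 0.14·h(Junior) + 0.34·0
h(Junior) = 0.24·h(Senior) + 0.2·1 + 0.28·h(Junior) + 0.28·0
Solving: h(Senior) = 0.3963, h(Junior) = 0.4099.
Starting from Junior, the probability is 0.4099.

0.4099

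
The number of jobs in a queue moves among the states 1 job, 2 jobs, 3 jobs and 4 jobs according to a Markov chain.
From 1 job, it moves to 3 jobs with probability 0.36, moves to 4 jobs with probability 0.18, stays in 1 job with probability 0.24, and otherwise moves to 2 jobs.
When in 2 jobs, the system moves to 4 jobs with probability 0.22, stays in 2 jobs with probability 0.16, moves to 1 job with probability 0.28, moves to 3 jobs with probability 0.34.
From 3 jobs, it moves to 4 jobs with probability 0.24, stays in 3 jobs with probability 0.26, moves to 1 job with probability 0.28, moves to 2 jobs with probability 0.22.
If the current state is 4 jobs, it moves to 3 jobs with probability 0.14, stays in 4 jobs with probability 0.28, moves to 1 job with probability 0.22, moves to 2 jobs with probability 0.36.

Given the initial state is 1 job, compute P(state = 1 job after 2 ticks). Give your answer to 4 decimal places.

0.2596

Propagate the distribution vector 2 ticks from 1 job.
After 0 ticks: (1.0000, 0.0000, 0.0000, 0.0000)
After 1 tick: (0.2400, 0.2200, 0.3600, 0.1800)
After 2 ticks: (0.2596, 0.2320, 0.2800, 0.2284)
P(in 1 job after 2 ticks) = 0.2596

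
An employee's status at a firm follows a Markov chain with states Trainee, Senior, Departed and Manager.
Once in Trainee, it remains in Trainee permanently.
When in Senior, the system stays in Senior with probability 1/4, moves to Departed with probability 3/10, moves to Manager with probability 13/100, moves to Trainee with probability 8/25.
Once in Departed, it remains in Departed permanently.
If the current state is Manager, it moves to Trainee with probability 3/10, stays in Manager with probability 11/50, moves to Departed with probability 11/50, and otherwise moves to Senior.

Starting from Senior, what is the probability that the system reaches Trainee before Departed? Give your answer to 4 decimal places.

Let h(s) be the probability of absorption at Trainee starting from transient state s. Then h(Trainee) = 1 and h(Departed) = 0. By first-step analysis:
h(Senior) = 0.32·1 + 0.25·h(Senior) + 0.3·0 + 0.13·h(Manager)
h(Manager) = 0.3·1 + 0.26·h(Senior) + 0.22·0 + 0.22·h(Manager)
Solving: h(Senior) = 0.5236, h(Manager) = 0.5591.
Starting from Senior, the probability is 0.5236.

0.5236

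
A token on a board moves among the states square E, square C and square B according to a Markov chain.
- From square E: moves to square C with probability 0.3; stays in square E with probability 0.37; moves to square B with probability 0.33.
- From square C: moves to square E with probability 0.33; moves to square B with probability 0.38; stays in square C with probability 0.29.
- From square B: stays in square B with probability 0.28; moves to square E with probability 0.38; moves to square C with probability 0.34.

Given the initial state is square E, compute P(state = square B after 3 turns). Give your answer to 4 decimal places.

0.3291

Propagate the distribution vector 3 turns from square E.
After 0 turns: (1.0000, 0.0000, 0.0000)
After 1 turn: (0.3700, 0.3000, 0.3300)
After 2 turns: (0.3613, 0.3102, 0.3285)
After 3 turns: (0.3609, 0.3100, 0.3291)
P(in square B after 3 turns) = 0.3291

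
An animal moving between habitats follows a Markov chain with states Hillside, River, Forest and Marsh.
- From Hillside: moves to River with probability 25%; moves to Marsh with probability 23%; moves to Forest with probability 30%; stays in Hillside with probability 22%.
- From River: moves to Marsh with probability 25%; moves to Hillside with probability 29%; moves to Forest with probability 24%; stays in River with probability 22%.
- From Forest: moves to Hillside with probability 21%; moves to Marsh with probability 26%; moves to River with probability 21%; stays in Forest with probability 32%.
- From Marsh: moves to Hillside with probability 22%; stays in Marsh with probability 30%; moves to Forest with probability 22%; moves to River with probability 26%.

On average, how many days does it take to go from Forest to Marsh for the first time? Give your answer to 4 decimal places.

Let t(s) be the expected number of days to first reach Marsh from state s, with t(Marsh) = 0. Conditioning on the first day:
t(Hillside) = 1 + 0.22·t(Hillside) + 0.25·t(River) + 0.3·t(Forest)
t(River) = 1 + 0.29·t(Hillside) + 0.22·t(River) + 0.24·t(Forest)
t(Forest) = 1 + 0.21·t(Hillside) + 0.21·t(River) + 0.32·t(Forest)
Solving: t(Hillside) = 4.1087, t(River) = 4.0361, t(Forest) = 3.9859.
Expected days from Forest to Marsh: 3.9859.

3.9859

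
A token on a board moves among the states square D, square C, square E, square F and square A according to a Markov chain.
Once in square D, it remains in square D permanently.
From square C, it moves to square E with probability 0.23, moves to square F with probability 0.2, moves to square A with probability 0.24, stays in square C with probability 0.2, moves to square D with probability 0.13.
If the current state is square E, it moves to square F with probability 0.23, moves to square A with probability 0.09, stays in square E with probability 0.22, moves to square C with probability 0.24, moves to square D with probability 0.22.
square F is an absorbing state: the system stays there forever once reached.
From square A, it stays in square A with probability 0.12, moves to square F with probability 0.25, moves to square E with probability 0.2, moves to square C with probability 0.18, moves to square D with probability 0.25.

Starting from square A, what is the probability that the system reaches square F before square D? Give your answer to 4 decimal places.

Let h(s) be the probability of absorption at square F starting from transient state s. Then h(square F) = 1 and h(square D) = 0. By first-step analysis:
h(square C) = 0.13·0 + 0.2·h(square C) + 0.23·h(square E) + 0.2·1 + 0.24·h(square A)
h(square E) = 0.22·0 + 0.24·h(square C) + 0.22·h(square E) + 0.23·1 + 0.09·h(square A)
h(square A) = 0.25·0 + 0.18·h(square C) + 0.2·h(square E) + 0.25·1 + 0.12·h(square A)
Solving: h(square C) = 0.5564, h(square E) = 0.5258, h(square A) = 0.5174.
Starting from square A, the probability is 0.5174.

0.5174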